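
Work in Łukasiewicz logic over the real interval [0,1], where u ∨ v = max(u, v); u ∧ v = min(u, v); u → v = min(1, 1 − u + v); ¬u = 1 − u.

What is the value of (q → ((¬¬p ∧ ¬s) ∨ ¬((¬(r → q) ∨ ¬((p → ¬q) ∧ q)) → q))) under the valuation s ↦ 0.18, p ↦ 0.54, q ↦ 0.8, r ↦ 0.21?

¬p: Łukasiewicz ¬ gives 1 − 0.54 = 0.46
¬¬p: Łukasiewicz ¬ gives 1 − 0.46 = 0.54
¬s: Łukasiewicz ¬ gives 1 − 0.18 = 0.82
(¬¬p ∧ ¬s) = min(0.54, 0.82) = 0.54
(r → q): min(1, 1 − 0.21 + 0.8) = 1
¬(r → q): Łukasiewicz ¬ gives 1 − 1 = 0
¬q: Łukasiewicz ¬ gives 1 − 0.8 = 0.2
(p → ¬q): min(1, 1 − 0.54 + 0.2) = 0.66
((p → ¬q) ∧ q) = min(0.66, 0.8) = 0.66
¬((p → ¬q) ∧ q): Łukasiewicz ¬ gives 1 − 0.66 = 0.34
(¬(r → q) ∨ ¬((p → ¬q) ∧ q)) = max(0, 0.34) = 0.34
((¬(r → q) ∨ ¬((p → ¬q) ∧ q)) → q): min(1, 1 − 0.34 + 0.8) = 1
¬((¬(r → q) ∨ ¬((p → ¬q) ∧ q)) → q): Łukasiewicz ¬ gives 1 − 1 = 0
((¬¬p ∧ ¬s) ∨ ¬((¬(r → q) ∨ ¬((p → ¬q) ∧ q)) → q)) = max(0.54, 0) = 0.54
(q → ((¬¬p ∧ ¬s) ∨ ¬((¬(r → q) ∨ ¬((p → ¬q) ∧ q)) → q))): min(1, 1 − 0.8 + 0.54) = 0.74

0.74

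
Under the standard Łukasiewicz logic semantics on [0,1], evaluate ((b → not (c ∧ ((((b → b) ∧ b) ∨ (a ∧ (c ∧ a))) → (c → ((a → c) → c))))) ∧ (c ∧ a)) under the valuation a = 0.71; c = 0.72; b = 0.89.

(b → b): min(1, 1 − 0.89 + 0.89) = 1
((b → b) ∧ b) = min(1, 0.89) = 0.89
(c ∧ a) = min(0.72, 0.71) = 0.71
(a ∧ (c ∧ a)) = min(0.71, 0.71) = 0.71
(((b → b) ∧ b) ∨ (a ∧ (c ∧ a))) = max(0.89, 0.71) = 0.89
(a → c): min(1, 1 − 0.71 + 0.72) = 1
((a → c) → c): min(1, 1 − 1 + 0.72) = 0.72
(c → ((a → c) → c)): min(1, 1 − 0.72 + 0.72) = 1
((((b → b) ∧ b) ∨ (a ∧ (c ∧ a))) → (c → ((a → c) → c))): min(1, 1 − 0.89 + 1) = 1
(c ∧ ((((b → b) ∧ b) ∨ (a ∧ (c ∧ a))) → (c → ((a → c) → c)))) = min(0.72, 1) = 0.72
not (c ∧ ((((b → b) ∧ b) ∨ (a ∧ (c ∧ a))) → (c → ((a → c) → c)))): Łukasiewicz ¬ gives 1 − 0.72 = 0.28
(b → not (c ∧ ((((b → b) ∧ b) ∨ (a ∧ (c ∧ a))) → (c → ((a → c) → c))))): min(1, 1 − 0.89 + 0.28) = 0.39
(c ∧ a) = min(0.72, 0.71) = 0.71
((b → not (c ∧ ((((b → b) ∧ b) ∨ (a ∧ (c ∧ a))) → (c → ((a → c) → c))))) ∧ (c ∧ a)) = min(0.39, 0.71) = 0.39

0.39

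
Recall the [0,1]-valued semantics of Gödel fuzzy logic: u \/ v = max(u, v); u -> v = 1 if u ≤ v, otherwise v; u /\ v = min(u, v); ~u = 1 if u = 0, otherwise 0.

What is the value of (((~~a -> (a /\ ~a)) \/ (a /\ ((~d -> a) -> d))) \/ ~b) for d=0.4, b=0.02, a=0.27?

~a: Gödel ¬ of 0.27 = 0 (operand ≠ 0)
~~a: Gödel ¬ of 0 = 1 (operand is 0)
~a: Gödel ¬ of 0.27 = 0 (operand ≠ 0)
(a /\ ~a) = min(0.27, 0) = 0
(~~a -> (a /\ ~a)): 1 > 0, so result = 0
~d: Gödel ¬ of 0.4 = 0 (operand ≠ 0)
(~d -> a): 0 ≤ 0.27, so result = 1
((~d -> a) -> d): 1 > 0.4, so result = 0.4
(a /\ ((~d -> a) -> d)) = min(0.27, 0.4) = 0.27
((~~a -> (a /\ ~a)) \/ (a /\ ((~d -> a) -> d))) = max(0, 0.27) = 0.27
~b: Gödel ¬ of 0.02 = 0 (operand ≠ 0)
(((~~a -> (a /\ ~a)) \/ (a /\ ((~d -> a) -> d))) \/ ~b) = max(0.27, 0) = 0.27

0.27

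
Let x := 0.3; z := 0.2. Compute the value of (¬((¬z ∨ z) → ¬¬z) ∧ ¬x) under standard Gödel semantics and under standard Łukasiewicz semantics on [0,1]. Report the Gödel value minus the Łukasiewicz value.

Gödel evaluation:
  ¬z: Gödel ¬ of 0.2 = 0 (operand ≠ 0)
  (¬z ∨ z) = max(0, 0.2) = 0.2
  ¬z: Gödel ¬ of 0.2 = 0 (operand ≠ 0)
  ¬¬z: Gödel ¬ of 0 = 1 (operand is 0)
  ((¬z ∨ z) → ¬¬z): 0.2 ≤ 1, so result = 1
  ¬((¬z ∨ z) → ¬¬z): Gödel ¬ of 1 = 0 (operand ≠ 0)
  ¬x: Gödel ¬ of 0.3 = 0 (operand ≠ 0)
  (¬((¬z ∨ z) → ¬¬z) ∧ ¬x) = min(0, 0) = 0
  Gödel value = 0
Łukasiewicz evaluation:
  ¬z: Łukasiewicz ¬ gives 1 − 0.2 = 0.8
  (¬z ∨ z) = max(0.8, 0.2) = 0.8
  ¬z: Łukasiewicz ¬ gives 1 − 0.2 = 0.8
  ¬¬z: Łukasiewicz ¬ gives 1 − 0.8 = 0.2
  ((¬z ∨ z) → ¬¬z): min(1, 1 − 0.8 + 0.2) = 0.4
  ¬((¬z ∨ z) → ¬¬z): Łukasiewicz ¬ gives 1 − 0.4 = 0.6
  ¬x: Łukasiewicz ¬ gives 1 − 0.3 = 0.7
  (¬((¬z ∨ z) → ¬¬z) ∧ ¬x) = min(0.6, 0.7) = 0.6
  Łukasiewicz value = 0.6
Difference: 0 − 0.6 = -0.60

-0.60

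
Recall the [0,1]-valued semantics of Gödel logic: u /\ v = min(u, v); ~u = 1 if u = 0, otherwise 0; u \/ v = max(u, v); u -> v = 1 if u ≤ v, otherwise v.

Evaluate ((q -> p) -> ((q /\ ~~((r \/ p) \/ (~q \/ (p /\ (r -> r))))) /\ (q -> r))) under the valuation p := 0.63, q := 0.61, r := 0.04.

0.04

(q -> p): 0.61 ≤ 0.63, so result = 1
(r \/ p) = max(0.04, 0.63) = 0.63
~q: Gödel ¬ of 0.61 = 0 (operand ≠ 0)
(r -> r): 0.04 ≤ 0.04, so result = 1
(p /\ (r -> r)) = min(0.63, 1) = 0.63
(~q \/ (p /\ (r -> r))) = max(0, 0.63) = 0.63
((r \/ p) \/ (~q \/ (p /\ (r -> r)))) = max(0.63, 0.63) = 0.63
~((r \/ p) \/ (~q \/ (p /\ (r -> r)))): Gödel ¬ of 0.63 = 0 (operand ≠ 0)
~~((r \/ p) \/ (~q \/ (p /\ (r -> r)))): Gödel ¬ of 0 = 1 (operand is 0)
(q /\ ~~((r \/ p) \/ (~q \/ (p /\ (r -> r))))) = min(0.61, 1) = 0.61
(q -> r): 0.61 > 0.04, so result = 0.04
((q /\ ~~((r \/ p) \/ (~q \/ (p /\ (r -> r))))) /\ (q -> r)) = min(0.61, 0.04) = 0.04
((q -> p) -> ((q /\ ~~((r \/ p) \/ (~q \/ (p /\ (r -> r))))) /\ (q -> r))): 1 > 0.04, so result = 0.04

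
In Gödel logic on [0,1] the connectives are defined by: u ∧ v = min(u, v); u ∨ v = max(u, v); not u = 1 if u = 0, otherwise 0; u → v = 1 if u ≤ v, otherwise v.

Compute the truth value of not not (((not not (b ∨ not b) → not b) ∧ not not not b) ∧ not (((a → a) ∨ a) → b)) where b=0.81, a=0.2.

0.00

not b: Gödel ¬ of 0.81 = 0 (operand ≠ 0)
(b ∨ not b) = max(0.81, 0) = 0.81
not (b ∨ not b): Gödel ¬ of 0.81 = 0 (operand ≠ 0)
not not (b ∨ not b): Gödel ¬ of 0 = 1 (operand is 0)
not b: Gödel ¬ of 0.81 = 0 (operand ≠ 0)
(not not (b ∨ not b) → not b): 1 > 0, so result = 0
not b: Gödel ¬ of 0.81 = 0 (operand ≠ 0)
not not b: Gödel ¬ of 0 = 1 (operand is 0)
not not not b: Gödel ¬ of 1 = 0 (operand ≠ 0)
((not not (b ∨ not b) → not b) ∧ not not not b) = min(0, 0) = 0
(a → a): 0.2 ≤ 0.2, so result = 1
((a → a) ∨ a) = max(1, 0.2) = 1
(((a → a) ∨ a) → b): 1 > 0.81, so result = 0.81
not (((a → a) ∨ a) → b): Gödel ¬ of 0.81 = 0 (operand ≠ 0)
(((not not (b ∨ not b) → not b) ∧ not not not b) ∧ not (((a → a) ∨ a) → b)) = min(0, 0) = 0
not (((not not (b ∨ not b) → not b) ∧ not not not b) ∧ not (((a → a) ∨ a) → b)): Gödel ¬ of 0 = 1 (operand is 0)
not not (((not not (b ∨ not b) → not b) ∧ not not not b) ∧ not (((a → a) ∨ a) → b)): Gödel ¬ of 1 = 0 (operand ≠ 0)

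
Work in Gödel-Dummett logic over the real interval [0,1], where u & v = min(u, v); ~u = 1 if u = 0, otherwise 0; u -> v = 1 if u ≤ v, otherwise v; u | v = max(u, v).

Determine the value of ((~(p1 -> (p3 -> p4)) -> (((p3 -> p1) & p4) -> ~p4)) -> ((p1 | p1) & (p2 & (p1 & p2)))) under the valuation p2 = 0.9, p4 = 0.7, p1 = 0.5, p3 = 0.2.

0.50

(p3 -> p4): 0.2 ≤ 0.7, so result = 1
(p1 -> (p3 -> p4)): 0.5 ≤ 1, so result = 1
~(p1 -> (p3 -> p4)): Gödel ¬ of 1 = 0 (operand ≠ 0)
(p3 -> p1): 0.2 ≤ 0.5, so result = 1
((p3 -> p1) & p4) = min(1, 0.7) = 0.7
~p4: Gödel ¬ of 0.7 = 0 (operand ≠ 0)
(((p3 -> p1) & p4) -> ~p4): 0.7 > 0, so result = 0
(~(p1 -> (p3 -> p4)) -> (((p3 -> p1) & p4) -> ~p4)): 0 ≤ 0, so result = 1
(p1 | p1) = max(0.5, 0.5) = 0.5
(p1 & p2) = min(0.5, 0.9) = 0.5
(p2 & (p1 & p2)) = min(0.9, 0.5) = 0.5
((p1 | p1) & (p2 & (p1 & p2))) = min(0.5, 0.5) = 0.5
((~(p1 -> (p3 -> p4)) -> (((p3 -> p1) & p4) -> ~p4)) -> ((p1 | p1) & (p2 & (p1 & p2)))): 1 > 0.5, so result = 0.5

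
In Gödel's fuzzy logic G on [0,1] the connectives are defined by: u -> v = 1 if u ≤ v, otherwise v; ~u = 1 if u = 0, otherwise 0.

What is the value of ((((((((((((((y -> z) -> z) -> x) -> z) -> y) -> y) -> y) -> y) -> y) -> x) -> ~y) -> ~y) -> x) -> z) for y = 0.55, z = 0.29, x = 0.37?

0.29

(y -> z): 0.55 > 0.29, so result = 0.29
((y -> z) -> z): 0.29 ≤ 0.29, so result = 1
(((y -> z) -> z) -> x): 1 > 0.37, so result = 0.37
((((y -> z) -> z) -> x) -> z): 0.37 > 0.29, so result = 0.29
(((((y -> z) -> z) -> x) -> z) -> y): 0.29 ≤ 0.55, so result = 1
((((((y -> z) -> z) -> x) -> z) -> y) -> y): 1 > 0.55, so result = 0.55
(((((((y -> z) -> z) -> x) -> z) -> y) -> y) -> y): 0.55 ≤ 0.55, so result = 1
((((((((y -> z) -> z) -> x) -> z) -> y) -> y) -> y) -> y): 1 > 0.55, so result = 0.55
(((((((((y -> z) -> z) -> x) -> z) -> y) -> y) -> y) -> y) -> y): 0.55 ≤ 0.55, so result = 1
((((((((((y -> z) -> z) -> x) -> z) -> y) -> y) -> y) -> y) -> y) -> x): 1 > 0.37, so result = 0.37
~y: Gödel ¬ of 0.55 = 0 (operand ≠ 0)
(((((((((((y -> z) -> z) -> x) -> z) -> y) -> y) -> y) -> y) -> y) -> x) -> ~y): 0.37 > 0, so result = 0
~y: Gödel ¬ of 0.55 = 0 (operand ≠ 0)
((((((((((((y -> z) -> z) -> x) -> z) -> y) -> y) -> y) -> y) -> y) -> x) -> ~y) -> ~y): 0 ≤ 0, so result = 1
(((((((((((((y -> z) -> z) -> x) -> z) -> y) -> y) -> y) -> y) -> y) -> x) -> ~y) -> ~y) -> x): 1 > 0.37, so result = 0.37
((((((((((((((y -> z) -> z) -> x) -> z) -> y) -> y) -> y) -> y) -> y) -> x) -> ~y) -> ~y) -> x) -> z): 0.37 > 0.29, so result = 0.29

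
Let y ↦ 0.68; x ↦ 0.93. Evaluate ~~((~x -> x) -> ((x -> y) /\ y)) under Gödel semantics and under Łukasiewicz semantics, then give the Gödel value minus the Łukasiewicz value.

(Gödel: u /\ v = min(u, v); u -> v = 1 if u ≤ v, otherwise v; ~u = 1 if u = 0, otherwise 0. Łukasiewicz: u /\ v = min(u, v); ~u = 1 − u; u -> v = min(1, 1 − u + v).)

Gödel evaluation:
  ~x: Gödel ¬ of 0.93 = 0 (operand ≠ 0)
  (~x -> x): 0 ≤ 0.93, so result = 1
  (x -> y): 0.93 > 0.68, so result = 0.68
  ((x -> y) /\ y) = min(0.68, 0.68) = 0.68
  ((~x -> x) -> ((x -> y) /\ y)): 1 > 0.68, so result = 0.68
  ~((~x -> x) -> ((x -> y) /\ y)): Gödel ¬ of 0.68 = 0 (operand ≠ 0)
  ~~((~x -> x) -> ((x -> y) /\ y)): Gödel ¬ of 0 = 1 (operand is 0)
  Gödel value = 1
Łukasiewicz evaluation:
  ~x: Łukasiewicz ¬ gives 1 − 0.93 = 0.07
  (~x -> x): min(1, 1 − 0.07 + 0.93) = 1
  (x -> y): min(1, 1 − 0.93 + 0.68) = 0.75
  ((x -> y) /\ y) = min(0.75, 0.68) = 0.68
  ((~x -> x) -> ((x -> y) /\ y)): min(1, 1 − 1 + 0.68) = 0.68
  ~((~x -> x) -> ((x -> y) /\ y)): Łukasiewicz ¬ gives 1 − 0.68 = 0.32
  ~~((~x -> x) -> ((x -> y) /\ y)): Łukasiewicz ¬ gives 1 − 0.32 = 0.68
  Łukasiewicz value = 0.68
Difference: 1 − 0.68 = 0.32

0.32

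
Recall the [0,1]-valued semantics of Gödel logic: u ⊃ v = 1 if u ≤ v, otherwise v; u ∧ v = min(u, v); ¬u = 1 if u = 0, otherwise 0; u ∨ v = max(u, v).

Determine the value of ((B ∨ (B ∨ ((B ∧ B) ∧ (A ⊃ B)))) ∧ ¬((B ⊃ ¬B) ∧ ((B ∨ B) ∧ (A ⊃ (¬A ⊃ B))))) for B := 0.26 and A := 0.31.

(B ∧ B) = min(0.26, 0.26) = 0.26
(A ⊃ B): 0.31 > 0.26, so result = 0.26
((B ∧ B) ∧ (A ⊃ B)) = min(0.26, 0.26) = 0.26
(B ∨ ((B ∧ B) ∧ (A ⊃ B))) = max(0.26, 0.26) = 0.26
(B ∨ (B ∨ ((B ∧ B) ∧ (A ⊃ B)))) = max(0.26, 0.26) = 0.26
¬B: Gödel ¬ of 0.26 = 0 (operand ≠ 0)
(B ⊃ ¬B): 0.26 > 0, so result = 0
(B ∨ B) = max(0.26, 0.26) = 0.26
¬A: Gödel ¬ of 0.31 = 0 (operand ≠ 0)
(¬A ⊃ B): 0 ≤ 0.26, so result = 1
(A ⊃ (¬A ⊃ B)): 0.31 ≤ 1, so result = 1
((B ∨ B) ∧ (A ⊃ (¬A ⊃ B))) = min(0.26, 1) = 0.26
((B ⊃ ¬B) ∧ ((B ∨ B) ∧ (A ⊃ (¬A ⊃ B)))) = min(0, 0.26) = 0
¬((B ⊃ ¬B) ∧ ((B ∨ B) ∧ (A ⊃ (¬A ⊃ B)))): Gödel ¬ of 0 = 1 (operand is 0)
((B ∨ (B ∨ ((B ∧ B) ∧ (A ⊃ B)))) ∧ ¬((B ⊃ ¬B) ∧ ((B ∨ B) ∧ (A ⊃ (¬A ⊃ B))))) = min(0.26, 1) = 0.26

0.26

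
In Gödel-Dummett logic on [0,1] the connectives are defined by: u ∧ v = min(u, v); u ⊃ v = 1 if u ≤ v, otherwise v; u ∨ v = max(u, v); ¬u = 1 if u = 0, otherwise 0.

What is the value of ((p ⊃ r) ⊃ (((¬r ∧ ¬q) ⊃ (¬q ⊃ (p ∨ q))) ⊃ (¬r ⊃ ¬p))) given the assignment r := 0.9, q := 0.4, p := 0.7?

1.00

(p ⊃ r): 0.7 ≤ 0.9, so result = 1
¬r: Gödel ¬ of 0.9 = 0 (operand ≠ 0)
¬q: Gödel ¬ of 0.4 = 0 (operand ≠ 0)
(¬r ∧ ¬q) = min(0, 0) = 0
¬q: Gödel ¬ of 0.4 = 0 (operand ≠ 0)
(p ∨ q) = max(0.7, 0.4) = 0.7
(¬q ⊃ (p ∨ q)): 0 ≤ 0.7, so result = 1
((¬r ∧ ¬q) ⊃ (¬q ⊃ (p ∨ q))): 0 ≤ 1, so result = 1
¬r: Gödel ¬ of 0.9 = 0 (operand ≠ 0)
¬p: Gödel ¬ of 0.7 = 0 (operand ≠ 0)
(¬r ⊃ ¬p): 0 ≤ 0, so result = 1
(((¬r ∧ ¬q) ⊃ (¬q ⊃ (p ∨ q))) ⊃ (¬r ⊃ ¬p)): 1 ≤ 1, so result = 1
((p ⊃ r) ⊃ (((¬r ∧ ¬q) ⊃ (¬q ⊃ (p ∨ q))) ⊃ (¬r ⊃ ¬p))): 1 ≤ 1, so result = 1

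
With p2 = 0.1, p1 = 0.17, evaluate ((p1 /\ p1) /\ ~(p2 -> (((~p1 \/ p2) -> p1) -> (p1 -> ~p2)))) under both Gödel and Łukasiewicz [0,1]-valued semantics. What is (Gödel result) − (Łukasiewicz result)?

0.17

Gödel evaluation:
  (p1 /\ p1) = min(0.17, 0.17) = 0.17
  ~p1: Gödel ¬ of 0.17 = 0 (operand ≠ 0)
  (~p1 \/ p2) = max(0, 0.1) = 0.1
  ((~p1 \/ p2) -> p1): 0.1 ≤ 0.17, so result = 1
  ~p2: Gödel ¬ of 0.1 = 0 (operand ≠ 0)
  (p1 -> ~p2): 0.17 > 0, so result = 0
  (((~p1 \/ p2) -> p1) -> (p1 -> ~p2)): 1 > 0, so result = 0
  (p2 -> (((~p1 \/ p2) -> p1) -> (p1 -> ~p2))): 0.1 > 0, so result = 0
  ~(p2 -> (((~p1 \/ p2) -> p1) -> (p1 -> ~p2))): Gödel ¬ of 0 = 1 (operand is 0)
  ((p1 /\ p1) /\ ~(p2 -> (((~p1 \/ p2) -> p1) -> (p1 -> ~p2)))) = min(0.17, 1) = 0.17
  Gödel value = 0.17
Łukasiewicz evaluation:
  (p1 /\ p1) = min(0.17, 0.17) = 0.17
  ~p1: Łukasiewicz ¬ gives 1 − 0.17 = 0.83
  (~p1 \/ p2) = max(0.83, 0.1) = 0.83
  ((~p1 \/ p2) -> p1): min(1, 1 − 0.83 + 0.17) = 0.34
  ~p2: Łukasiewicz ¬ gives 1 − 0.1 = 0.9
  (p1 -> ~p2): min(1, 1 − 0.17 + 0.9) = 1
  (((~p1 \/ p2) -> p1) -> (p1 -> ~p2)): min(1, 1 − 0.34 + 1) = 1
  (p2 -> (((~p1 \/ p2) -> p1) -> (p1 -> ~p2))): min(1, 1 − 0.1 + 1) = 1
  ~(p2 -> (((~p1 \/ p2) -> p1) -> (p1 -> ~p2))): Łukasiewicz ¬ gives 1 − 1 = 0
  ((p1 /\ p1) /\ ~(p2 -> (((~p1 \/ p2) -> p1) -> (p1 -> ~p2)))) = min(0.17, 0) = 0
  Łukasiewicz value = 0
Difference: 0.17 − 0 = 0.17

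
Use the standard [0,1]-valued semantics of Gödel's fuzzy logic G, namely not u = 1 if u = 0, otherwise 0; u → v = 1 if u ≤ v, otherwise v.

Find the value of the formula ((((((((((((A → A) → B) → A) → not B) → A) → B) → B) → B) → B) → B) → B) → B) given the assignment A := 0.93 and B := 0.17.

(A → A): 0.93 ≤ 0.93, so result = 1
((A → A) → B): 1 > 0.17, so result = 0.17
(((A → A) → B) → A): 0.17 ≤ 0.93, so result = 1
not B: Gödel ¬ of 0.17 = 0 (operand ≠ 0)
((((A → A) → B) → A) → not B): 1 > 0, so result = 0
(((((A → A) → B) → A) → not B) → A): 0 ≤ 0.93, so result = 1
((((((A → A) → B) → A) → not B) → A) → B): 1 > 0.17, so result = 0.17
(((((((A → A) → B) → A) → not B) → A) → B) → B): 0.17 ≤ 0.17, so result = 1
((((((((A → A) → B) → A) → not B) → A) → B) → B) → B): 1 > 0.17, so result = 0.17
(((((((((A → A) → B) → A) → not B) → A) → B) → B) → B) → B): 0.17 ≤ 0.17, so result = 1
((((((((((A → A) → B) → A) → not B) → A) → B) → B) → B) → B) → B): 1 > 0.17, so result = 0.17
(((((((((((A → A) → B) → A) → not B) → A) → B) → B) → B) → B) → B) → B): 0.17 ≤ 0.17, so result = 1
((((((((((((A → A) → B) → A) → not B) → A) → B) → B) → B) → B) → B) → B) → B): 1 > 0.17, so result = 0.17

0.17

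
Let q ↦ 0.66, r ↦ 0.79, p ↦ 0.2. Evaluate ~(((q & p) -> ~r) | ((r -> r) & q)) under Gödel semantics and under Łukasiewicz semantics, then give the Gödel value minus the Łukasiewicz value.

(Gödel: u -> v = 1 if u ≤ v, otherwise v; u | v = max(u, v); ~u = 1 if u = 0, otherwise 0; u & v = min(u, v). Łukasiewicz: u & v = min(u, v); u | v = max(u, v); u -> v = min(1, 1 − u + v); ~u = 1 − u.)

Gödel evaluation:
  (q & p) = min(0.66, 0.2) = 0.2
  ~r: Gödel ¬ of 0.79 = 0 (operand ≠ 0)
  ((q & p) -> ~r): 0.2 > 0, so result = 0
  (r -> r): 0.79 ≤ 0.79, so result = 1
  ((r -> r) & q) = min(1, 0.66) = 0.66
  (((q & p) -> ~r) | ((r -> r) & q)) = max(0, 0.66) = 0.66
  ~(((q & p) -> ~r) | ((r -> r) & q)): Gödel ¬ of 0.66 = 0 (operand ≠ 0)
  Gödel value = 0
Łukasiewicz evaluation:
  (q & p) = min(0.66, 0.2) = 0.2
  ~r: Łukasiewicz ¬ gives 1 − 0.79 = 0.21
  ((q & p) -> ~r): min(1, 1 − 0.2 + 0.21) = 1
  (r -> r): min(1, 1 − 0.79 + 0.79) = 1
  ((r -> r) & q) = min(1, 0.66) = 0.66
  (((q & p) -> ~r) | ((r -> r) & q)) = max(1, 0.66) = 1
  ~(((q & p) -> ~r) | ((r -> r) & q)): Łukasiewicz ¬ gives 1 − 1 = 0
  Łukasiewicz value = 0
Difference: 0 − 0 = 0.00

0.00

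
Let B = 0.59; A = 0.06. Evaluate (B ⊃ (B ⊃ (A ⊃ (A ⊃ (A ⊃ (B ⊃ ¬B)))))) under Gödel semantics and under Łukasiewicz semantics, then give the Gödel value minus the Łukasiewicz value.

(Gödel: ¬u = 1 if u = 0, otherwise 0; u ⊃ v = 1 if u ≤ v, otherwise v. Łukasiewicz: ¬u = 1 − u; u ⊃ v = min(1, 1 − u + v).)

-1.00

Gödel evaluation:
  ¬B: Gödel ¬ of 0.59 = 0 (operand ≠ 0)
  (B ⊃ ¬B): 0.59 > 0, so result = 0
  (A ⊃ (B ⊃ ¬B)): 0.06 > 0, so result = 0
  (A ⊃ (A ⊃ (B ⊃ ¬B))): 0.06 > 0, so result = 0
  (A ⊃ (A ⊃ (A ⊃ (B ⊃ ¬B)))): 0.06 > 0, so result = 0
  (B ⊃ (A ⊃ (A ⊃ (A ⊃ (B ⊃ ¬B))))): 0.59 > 0, so result = 0
  (B ⊃ (B ⊃ (A ⊃ (A ⊃ (A ⊃ (B ⊃ ¬B)))))): 0.59 > 0, so result = 0
  Gödel value = 0
Łukasiewicz evaluation:
  ¬B: Łukasiewicz ¬ gives 1 − 0.59 = 0.41
  (B ⊃ ¬B): min(1, 1 − 0.59 + 0.41) = 0.82
  (A ⊃ (B ⊃ ¬B)): min(1, 1 − 0.06 + 0.82) = 1
  (A ⊃ (A ⊃ (B ⊃ ¬B))): min(1, 1 − 0.06 + 1) = 1
  (A ⊃ (A ⊃ (A ⊃ (B ⊃ ¬B)))): min(1, 1 − 0.06 + 1) = 1
  (B ⊃ (A ⊃ (A ⊃ (A ⊃ (B ⊃ ¬B))))): min(1, 1 − 0.59 + 1) = 1
  (B ⊃ (B ⊃ (A ⊃ (A ⊃ (A ⊃ (B ⊃ ¬B)))))): min(1, 1 − 0.59 + 1) = 1
  Łukasiewicz value = 1
Difference: 0 − 1 = -1.00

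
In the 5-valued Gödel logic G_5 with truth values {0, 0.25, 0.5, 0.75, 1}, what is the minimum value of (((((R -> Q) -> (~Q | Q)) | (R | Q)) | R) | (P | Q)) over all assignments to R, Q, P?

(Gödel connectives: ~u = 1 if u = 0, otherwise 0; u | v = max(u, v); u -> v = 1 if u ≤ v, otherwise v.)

The minimum is attained at R = 0, Q = 0.25, P = 0:
  (R -> Q): 0 ≤ 0.25, so result = 1
  ~Q: Gödel ¬ of 0.25 = 0 (operand ≠ 0)
  (~Q | Q) = max(0, 0.25) = 0.25
  ((R -> Q) -> (~Q | Q)): 1 > 0.25, so result = 0.25
  (R | Q) = max(0, 0.25) = 0.25
  (((R -> Q) -> (~Q | Q)) | (R | Q)) = max(0.25, 0.25) = 0.25
  ((((R -> Q) -> (~Q | Q)) | (R | Q)) | R) = max(0.25, 0) = 0.25
  (P | Q) = max(0, 0.25) = 0.25
  (((((R -> Q) -> (~Q | Q)) | (R | Q)) | R) | (P | Q)) = max(0.25, 0.25) = 0.25
Checking all 125 assignments confirms none give a value below 0.25.

0.25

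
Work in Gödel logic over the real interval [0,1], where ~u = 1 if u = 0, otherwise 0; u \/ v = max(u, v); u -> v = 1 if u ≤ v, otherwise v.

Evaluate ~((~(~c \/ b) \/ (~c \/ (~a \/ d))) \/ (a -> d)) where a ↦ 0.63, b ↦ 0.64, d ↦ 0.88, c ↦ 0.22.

0.00

~c: Gödel ¬ of 0.22 = 0 (operand ≠ 0)
(~c \/ b) = max(0, 0.64) = 0.64
~(~c \/ b): Gödel ¬ of 0.64 = 0 (operand ≠ 0)
~c: Gödel ¬ of 0.22 = 0 (operand ≠ 0)
~a: Gödel ¬ of 0.63 = 0 (operand ≠ 0)
(~a \/ d) = max(0, 0.88) = 0.88
(~c \/ (~a \/ d)) = max(0, 0.88) = 0.88
(~(~c \/ b) \/ (~c \/ (~a \/ d))) = max(0, 0.88) = 0.88
(a -> d): 0.63 ≤ 0.88, so result = 1
((~(~c \/ b) \/ (~c \/ (~a \/ d))) \/ (a -> d)) = max(0.88, 1) = 1
~((~(~c \/ b) \/ (~c \/ (~a \/ d))) \/ (a -> d)): Gödel ¬ of 1 = 0 (operand ≠ 0)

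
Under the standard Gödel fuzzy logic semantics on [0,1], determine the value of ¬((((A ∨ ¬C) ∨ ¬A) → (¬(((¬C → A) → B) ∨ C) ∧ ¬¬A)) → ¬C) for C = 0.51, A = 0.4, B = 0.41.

¬C: Gödel ¬ of 0.51 = 0 (operand ≠ 0)
(A ∨ ¬C) = max(0.4, 0) = 0.4
¬A: Gödel ¬ of 0.4 = 0 (operand ≠ 0)
((A ∨ ¬C) ∨ ¬A) = max(0.4, 0) = 0.4
¬C: Gödel ¬ of 0.51 = 0 (operand ≠ 0)
(¬C → A): 0 ≤ 0.4, so result = 1
((¬C → A) → B): 1 > 0.41, so result = 0.41
(((¬C → A) → B) ∨ C) = max(0.41, 0.51) = 0.51
¬(((¬C → A) → B) ∨ C): Gödel ¬ of 0.51 = 0 (operand ≠ 0)
¬A: Gödel ¬ of 0.4 = 0 (operand ≠ 0)
¬¬A: Gödel ¬ of 0 = 1 (operand is 0)
(¬(((¬C → A) → B) ∨ C) ∧ ¬¬A) = min(0, 1) = 0
(((A ∨ ¬C) ∨ ¬A) → (¬(((¬C → A) → B) ∨ C) ∧ ¬¬A)): 0.4 > 0, so result = 0
¬C: Gödel ¬ of 0.51 = 0 (operand ≠ 0)
((((A ∨ ¬C) ∨ ¬A) → (¬(((¬C → A) → B) ∨ C) ∧ ¬¬A)) → ¬C): 0 ≤ 0, so result = 1
¬((((A ∨ ¬C) ∨ ¬A) → (¬(((¬C → A) → B) ∨ C) ∧ ¬¬A)) → ¬C): Gödel ¬ of 1 = 0 (operand ≠ 0)

0.00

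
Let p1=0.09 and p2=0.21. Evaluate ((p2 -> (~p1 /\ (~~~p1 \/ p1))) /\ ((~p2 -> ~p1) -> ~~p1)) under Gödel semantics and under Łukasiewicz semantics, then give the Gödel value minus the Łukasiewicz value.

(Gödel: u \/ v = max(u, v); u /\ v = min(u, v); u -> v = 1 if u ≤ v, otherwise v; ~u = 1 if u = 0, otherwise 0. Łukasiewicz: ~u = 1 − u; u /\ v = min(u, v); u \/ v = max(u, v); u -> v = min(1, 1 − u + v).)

Gödel evaluation:
  ~p1: Gödel ¬ of 0.09 = 0 (operand ≠ 0)
  ~p1: Gödel ¬ of 0.09 = 0 (operand ≠ 0)
  ~~p1: Gödel ¬ of 0 = 1 (operand is 0)
  ~~~p1: Gödel ¬ of 1 = 0 (operand ≠ 0)
  (~~~p1 \/ p1) = max(0, 0.09) = 0.09
  (~p1 /\ (~~~p1 \/ p1)) = min(0, 0.09) = 0
  (p2 -> (~p1 /\ (~~~p1 \/ p1))): 0.21 > 0, so result = 0
  ~p2: Gödel ¬ of 0.21 = 0 (operand ≠ 0)
  ~p1: Gödel ¬ of 0.09 = 0 (operand ≠ 0)
  (~p2 -> ~p1): 0 ≤ 0, so result = 1
  ~p1: Gödel ¬ of 0.09 = 0 (operand ≠ 0)
  ~~p1: Gödel ¬ of 0 = 1 (operand is 0)
  ((~p2 -> ~p1) -> ~~p1): 1 ≤ 1, so result = 1
  ((p2 -> (~p1 /\ (~~~p1 \/ p1))) /\ ((~p2 -> ~p1) -> ~~p1)) = min(0, 1) = 0
  Gödel value = 0
Łukasiewicz evaluation:
  ~p1: Łukasiewicz ¬ gives 1 − 0.09 = 0.91
  ~p1: Łukasiewicz ¬ gives 1 − 0.09 = 0.91
  ~~p1: Łukasiewicz ¬ gives 1 − 0.91 = 0.09
  ~~~p1: Łukasiewicz ¬ gives 1 − 0.09 = 0.91
  (~~~p1 \/ p1) = max(0.91, 0.09) = 0.91
  (~p1 /\ (~~~p1 \/ p1)) = min(0.91, 0.91) = 0.91
  (p2 -> (~p1 /\ (~~~p1 \/ p1))): min(1, 1 − 0.21 + 0.91) = 1
  ~p2: Łukasiewicz ¬ gives 1 − 0.21 = 0.79
  ~p1: Łukasiewicz ¬ gives 1 − 0.09 = 0.91
  (~p2 -> ~p1): min(1, 1 − 0.79 + 0.91) = 1
  ~p1: Łukasiewicz ¬ gives 1 − 0.09 = 0.91
  ~~p1: Łukasiewicz ¬ gives 1 − 0.91 = 0.09
  ((~p2 -> ~p1) -> ~~p1): min(1, 1 − 1 + 0.09) = 0.09
  ((p2 -> (~p1 /\ (~~~p1 \/ p1))) /\ ((~p2 -> ~p1) -> ~~p1)) = min(1, 0.09) = 0.09
  Łukasiewicz value = 0.09
Difference: 0 − 0.09 = -0.09

-0.09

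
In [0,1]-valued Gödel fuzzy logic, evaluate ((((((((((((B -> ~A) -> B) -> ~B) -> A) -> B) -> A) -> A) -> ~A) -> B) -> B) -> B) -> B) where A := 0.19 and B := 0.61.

0.61

~A: Gödel ¬ of 0.19 = 0 (operand ≠ 0)
(B -> ~A): 0.61 > 0, so result = 0
((B -> ~A) -> B): 0 ≤ 0.61, so result = 1
~B: Gödel ¬ of 0.61 = 0 (operand ≠ 0)
(((B -> ~A) -> B) -> ~B): 1 > 0, so result = 0
((((B -> ~A) -> B) -> ~B) -> A): 0 ≤ 0.19, so result = 1
(((((B -> ~A) -> B) -> ~B) -> A) -> B): 1 > 0.61, so result = 0.61
((((((B -> ~A) -> B) -> ~B) -> A) -> B) -> A): 0.61 > 0.19, so result = 0.19
(((((((B -> ~A) -> B) -> ~B) -> A) -> B) -> A) -> A): 0.19 ≤ 0.19, so result = 1
~A: Gödel ¬ of 0.19 = 0 (operand ≠ 0)
((((((((B -> ~A) -> B) -> ~B) -> A) -> B) -> A) -> A) -> ~A): 1 > 0, so result = 0
(((((((((B -> ~A) -> B) -> ~B) -> A) -> B) -> A) -> A) -> ~A) -> B): 0 ≤ 0.61, so result = 1
((((((((((B -> ~A) -> B) -> ~B) -> A) -> B) -> A) -> A) -> ~A) -> B) -> B): 1 > 0.61, so result = 0.61
(((((((((((B -> ~A) -> B) -> ~B) -> A) -> B) -> A) -> A) -> ~A) -> B) -> B) -> B): 0.61 ≤ 0.61, so result = 1
((((((((((((B -> ~A) -> B) -> ~B) -> A) -> B) -> A) -> A) -> ~A) -> B) -> B) -> B) -> B): 1 > 0.61, so result = 0.61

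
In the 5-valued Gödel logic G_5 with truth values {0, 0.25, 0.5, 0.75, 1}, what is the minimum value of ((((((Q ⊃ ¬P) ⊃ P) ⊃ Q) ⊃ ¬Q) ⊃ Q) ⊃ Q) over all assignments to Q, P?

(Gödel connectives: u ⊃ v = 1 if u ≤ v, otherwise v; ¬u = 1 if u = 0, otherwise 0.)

0.25

The minimum is attained at Q = 0.25, P = 0:
  ¬P: Gödel ¬ of 0 = 1 (operand is 0)
  (Q ⊃ ¬P): 0.25 ≤ 1, so result = 1
  ((Q ⊃ ¬P) ⊃ P): 1 > 0, so result = 0
  (((Q ⊃ ¬P) ⊃ P) ⊃ Q): 0 ≤ 0.25, so result = 1
  ¬Q: Gödel ¬ of 0.25 = 0 (operand ≠ 0)
  ((((Q ⊃ ¬P) ⊃ P) ⊃ Q) ⊃ ¬Q): 1 > 0, so result = 0
  (((((Q ⊃ ¬P) ⊃ P) ⊃ Q) ⊃ ¬Q) ⊃ Q): 0 ≤ 0.25, so result = 1
  ((((((Q ⊃ ¬P) ⊃ P) ⊃ Q) ⊃ ¬Q) ⊃ Q) ⊃ Q): 1 > 0.25, so result = 0.25
Checking all 25 assignments confirms none give a value below 0.25.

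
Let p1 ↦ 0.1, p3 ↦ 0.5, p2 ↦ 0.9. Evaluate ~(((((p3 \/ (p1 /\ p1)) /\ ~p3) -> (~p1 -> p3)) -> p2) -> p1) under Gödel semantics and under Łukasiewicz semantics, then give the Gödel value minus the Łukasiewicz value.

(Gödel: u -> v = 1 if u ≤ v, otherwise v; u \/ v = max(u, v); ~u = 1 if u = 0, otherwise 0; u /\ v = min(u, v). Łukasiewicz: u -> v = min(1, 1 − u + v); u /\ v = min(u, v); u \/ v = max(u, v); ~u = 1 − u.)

Gödel evaluation:
  (p1 /\ p1) = min(0.1, 0.1) = 0.1
  (p3 \/ (p1 /\ p1)) = max(0.5, 0.1) = 0.5
  ~p3: Gödel ¬ of 0.5 = 0 (operand ≠ 0)
  ((p3 \/ (p1 /\ p1)) /\ ~p3) = min(0.5, 0) = 0
  ~p1: Gödel ¬ of 0.1 = 0 (operand ≠ 0)
  (~p1 -> p3): 0 ≤ 0.5, so result = 1
  (((p3 \/ (p1 /\ p1)) /\ ~p3) -> (~p1 -> p3)): 0 ≤ 1, so result = 1
  ((((p3 \/ (p1 /\ p1)) /\ ~p3) -> (~p1 -> p3)) -> p2): 1 > 0.9, so result = 0.9
  (((((p3 \/ (p1 /\ p1)) /\ ~p3) -> (~p1 -> p3)) -> p2) -> p1): 0.9 > 0.1, so result = 0.1
  ~(((((p3 \/ (p1 /\ p1)) /\ ~p3) -> (~p1 -> p3)) -> p2) -> p1): Gödel ¬ of 0.1 = 0 (operand ≠ 0)
  Gödel value = 0
Łukasiewicz evaluation:
  (p1 /\ p1) = min(0.1, 0.1) = 0.1
  (p3 \/ (p1 /\ p1)) = max(0.5, 0.1) = 0.5
  ~p3: Łukasiewicz ¬ gives 1 − 0.5 = 0.5
  ((p3 \/ (p1 /\ p1)) /\ ~p3) = min(0.5, 0.5) = 0.5
  ~p1: Łukasiewicz ¬ gives 1 − 0.1 = 0.9
  (~p1 -> p3): min(1, 1 − 0.9 + 0.5) = 0.6
  (((p3 \/ (p1 /\ p1)) /\ ~p3) -> (~p1 -> p3)): min(1, 1 − 0.5 + 0.6) = 1
  ((((p3 \/ (p1 /\ p1)) /\ ~p3) -> (~p1 -> p3)) -> p2): min(1, 1 − 1 + 0.9) = 0.9
  (((((p3 \/ (p1 /\ p1)) /\ ~p3) -> (~p1 -> p3)) -> p2) -> p1): min(1, 1 − 0.9 + 0.1) = 0.2
  ~(((((p3 \/ (p1 /\ p1)) /\ ~p3) -> (~p1 -> p3)) -> p2) -> p1): Łukasiewicz ¬ gives 1 − 0.2 = 0.8
  Łukasiewicz value = 0.8
Difference: 0 − 0.8 = -0.80

-0.80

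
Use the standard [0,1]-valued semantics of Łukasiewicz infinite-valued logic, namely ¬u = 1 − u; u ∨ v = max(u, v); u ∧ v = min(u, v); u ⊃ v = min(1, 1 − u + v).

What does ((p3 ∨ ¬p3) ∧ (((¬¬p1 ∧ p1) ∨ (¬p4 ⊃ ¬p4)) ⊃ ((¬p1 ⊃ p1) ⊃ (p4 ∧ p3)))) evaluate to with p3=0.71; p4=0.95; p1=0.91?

¬p3: Łukasiewicz ¬ gives 1 − 0.71 = 0.29
(p3 ∨ ¬p3) = max(0.71, 0.29) = 0.71
¬p1: Łukasiewicz ¬ gives 1 − 0.91 = 0.09
¬¬p1: Łukasiewicz ¬ gives 1 − 0.09 = 0.91
(¬¬p1 ∧ p1) = min(0.91, 0.91) = 0.91
¬p4: Łukasiewicz ¬ gives 1 − 0.95 = 0.05
¬p4: Łukasiewicz ¬ gives 1 − 0.95 = 0.05
(¬p4 ⊃ ¬p4): min(1, 1 − 0.05 + 0.05) = 1
((¬¬p1 ∧ p1) ∨ (¬p4 ⊃ ¬p4)) = max(0.91, 1) = 1
¬p1: Łukasiewicz ¬ gives 1 − 0.91 = 0.09
(¬p1 ⊃ p1): min(1, 1 − 0.09 + 0.91) = 1
(p4 ∧ p3) = min(0.95, 0.71) = 0.71
((¬p1 ⊃ p1) ⊃ (p4 ∧ p3)): min(1, 1 − 1 + 0.71) = 0.71
(((¬¬p1 ∧ p1) ∨ (¬p4 ⊃ ¬p4)) ⊃ ((¬p1 ⊃ p1) ⊃ (p4 ∧ p3))): min(1, 1 − 1 + 0.71) = 0.71
((p3 ∨ ¬p3) ∧ (((¬¬p1 ∧ p1) ∨ (¬p4 ⊃ ¬p4)) ⊃ ((¬p1 ⊃ p1) ⊃ (p4 ∧ p3)))) = min(0.71, 0.71) = 0.71

0.71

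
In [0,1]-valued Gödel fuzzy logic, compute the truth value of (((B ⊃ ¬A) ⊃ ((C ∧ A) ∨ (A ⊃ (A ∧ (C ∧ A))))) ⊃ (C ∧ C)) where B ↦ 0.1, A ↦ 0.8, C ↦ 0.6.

¬A: Gödel ¬ of 0.8 = 0 (operand ≠ 0)
(B ⊃ ¬A): 0.1 > 0, so result = 0
(C ∧ A) = min(0.6, 0.8) = 0.6
(C ∧ A) = min(0.6, 0.8) = 0.6
(A ∧ (C ∧ A)) = min(0.8, 0.6) = 0.6
(A ⊃ (A ∧ (C ∧ A))): 0.8 > 0.6, so result = 0.6
((C ∧ A) ∨ (A ⊃ (A ∧ (C ∧ A)))) = max(0.6, 0.6) = 0.6
((B ⊃ ¬A) ⊃ ((C ∧ A) ∨ (A ⊃ (A ∧ (C ∧ A))))): 0 ≤ 0.6, so result = 1
(C ∧ C) = min(0.6, 0.6) = 0.6
(((B ⊃ ¬A) ⊃ ((C ∧ A) ∨ (A ⊃ (A ∧ (C ∧ A))))) ⊃ (C ∧ C)): 1 > 0.6, so result = 0.6

0.60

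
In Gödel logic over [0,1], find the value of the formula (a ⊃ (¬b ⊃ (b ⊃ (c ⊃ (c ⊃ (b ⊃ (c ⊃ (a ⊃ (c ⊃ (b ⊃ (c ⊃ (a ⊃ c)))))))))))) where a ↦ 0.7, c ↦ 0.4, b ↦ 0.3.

1.00

¬b: Gödel ¬ of 0.3 = 0 (operand ≠ 0)
(a ⊃ c): 0.7 > 0.4, so result = 0.4
(c ⊃ (a ⊃ c)): 0.4 ≤ 0.4, so result = 1
(b ⊃ (c ⊃ (a ⊃ c))): 0.3 ≤ 1, so result = 1
(c ⊃ (b ⊃ (c ⊃ (a ⊃ c)))): 0.4 ≤ 1, so result = 1
(a ⊃ (c ⊃ (b ⊃ (c ⊃ (a ⊃ c))))): 0.7 ≤ 1, so result = 1
(c ⊃ (a ⊃ (c ⊃ (b ⊃ (c ⊃ (a ⊃ c)))))): 0.4 ≤ 1, so result = 1
(b ⊃ (c ⊃ (a ⊃ (c ⊃ (b ⊃ (c ⊃ (a ⊃ c))))))): 0.3 ≤ 1, so result = 1
(c ⊃ (b ⊃ (c ⊃ (a ⊃ (c ⊃ (b ⊃ (c ⊃ (a ⊃ c)))))))): 0.4 ≤ 1, so result = 1
(c ⊃ (c ⊃ (b ⊃ (c ⊃ (a ⊃ (c ⊃ (b ⊃ (c ⊃ (a ⊃ c))))))))): 0.4 ≤ 1, so result = 1
(b ⊃ (c ⊃ (c ⊃ (b ⊃ (c ⊃ (a ⊃ (c ⊃ (b ⊃ (c ⊃ (a ⊃ c)))))))))): 0.3 ≤ 1, so result = 1
(¬b ⊃ (b ⊃ (c ⊃ (c ⊃ (b ⊃ (c ⊃ (a ⊃ (c ⊃ (b ⊃ (c ⊃ (a ⊃ c))))))))))): 0 ≤ 1, so result = 1
(a ⊃ (¬b ⊃ (b ⊃ (c ⊃ (c ⊃ (b ⊃ (c ⊃ (a ⊃ (c ⊃ (b ⊃ (c ⊃ (a ⊃ c)))))))))))): 0.7 ≤ 1, so result = 1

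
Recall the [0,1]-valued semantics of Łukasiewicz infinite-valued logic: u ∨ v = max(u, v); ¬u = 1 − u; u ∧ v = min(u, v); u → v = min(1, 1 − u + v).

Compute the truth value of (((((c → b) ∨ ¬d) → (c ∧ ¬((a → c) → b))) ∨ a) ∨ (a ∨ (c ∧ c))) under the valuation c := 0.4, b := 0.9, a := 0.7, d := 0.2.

(c → b): min(1, 1 − 0.4 + 0.9) = 1
¬d: Łukasiewicz ¬ gives 1 − 0.2 = 0.8
((c → b) ∨ ¬d) = max(1, 0.8) = 1
(a → c): min(1, 1 − 0.7 + 0.4) = 0.7
((a → c) → b): min(1, 1 − 0.7 + 0.9) = 1
¬((a → c) → b): Łukasiewicz ¬ gives 1 − 1 = 0
(c ∧ ¬((a → c) → b)) = min(0.4, 0) = 0
(((c → b) ∨ ¬d) → (c ∧ ¬((a → c) → b))): min(1, 1 − 1 + 0) = 0
((((c → b) ∨ ¬d) → (c ∧ ¬((a → c) → b))) ∨ a) = max(0, 0.7) = 0.7
(c ∧ c) = min(0.4, 0.4) = 0.4
(a ∨ (c ∧ c)) = max(0.7, 0.4) = 0.7
(((((c → b) ∨ ¬d) → (c ∧ ¬((a → c) → b))) ∨ a) ∨ (a ∨ (c ∧ c))) = max(0.7, 0.7) = 0.7

0.70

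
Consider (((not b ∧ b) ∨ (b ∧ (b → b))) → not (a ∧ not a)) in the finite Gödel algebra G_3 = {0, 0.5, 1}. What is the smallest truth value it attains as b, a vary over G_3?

Every assignment gives 1. For instance at b = 0, a = 0:
  not b: Gödel ¬ of 0 = 1 (operand is 0)
  (not b ∧ b) = min(1, 0) = 0
  (b → b): 0 ≤ 0, so result = 1
  (b ∧ (b → b)) = min(0, 1) = 0
  ((not b ∧ b) ∨ (b ∧ (b → b))) = max(0, 0) = 0
  not a: Gödel ¬ of 0 = 1 (operand is 0)
  (a ∧ not a) = min(0, 1) = 0
  not (a ∧ not a): Gödel ¬ of 0 = 1 (operand is 0)
  (((not b ∧ b) ∨ (b ∧ (b → b))) → not (a ∧ not a)): 0 ≤ 1, so result = 1
All 9 assignments give value 1 — the formula is a G_3-tautology.

1.00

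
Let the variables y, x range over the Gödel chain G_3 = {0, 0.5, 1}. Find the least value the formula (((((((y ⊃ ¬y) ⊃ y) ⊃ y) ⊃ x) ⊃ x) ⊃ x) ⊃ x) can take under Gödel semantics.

The minimum is attained at y = 0.5, x = 0.5:
  ¬y: Gödel ¬ of 0.5 = 0 (operand ≠ 0)
  (y ⊃ ¬y): 0.5 > 0, so result = 0
  ((y ⊃ ¬y) ⊃ y): 0 ≤ 0.5, so result = 1
  (((y ⊃ ¬y) ⊃ y) ⊃ y): 1 > 0.5, so result = 0.5
  ((((y ⊃ ¬y) ⊃ y) ⊃ y) ⊃ x): 0.5 ≤ 0.5, so result = 1
  (((((y ⊃ ¬y) ⊃ y) ⊃ y) ⊃ x) ⊃ x): 1 > 0.5, so result = 0.5
  ((((((y ⊃ ¬y) ⊃ y) ⊃ y) ⊃ x) ⊃ x) ⊃ x): 0.5 ≤ 0.5, so result = 1
  (((((((y ⊃ ¬y) ⊃ y) ⊃ y) ⊃ x) ⊃ x) ⊃ x) ⊃ x): 1 > 0.5, so result = 0.5
Checking all 9 assignments confirms none give a value below 0.50.

0.50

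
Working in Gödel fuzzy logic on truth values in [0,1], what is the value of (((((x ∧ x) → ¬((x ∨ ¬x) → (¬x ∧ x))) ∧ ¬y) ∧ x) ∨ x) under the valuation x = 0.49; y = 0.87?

(x ∧ x) = min(0.49, 0.49) = 0.49
¬x: Gödel ¬ of 0.49 = 0 (operand ≠ 0)
(x ∨ ¬x) = max(0.49, 0) = 0.49
¬x: Gödel ¬ of 0.49 = 0 (operand ≠ 0)
(¬x ∧ x) = min(0, 0.49) = 0
((x ∨ ¬x) → (¬x ∧ x)): 0.49 > 0, so result = 0
¬((x ∨ ¬x) → (¬x ∧ x)): Gödel ¬ of 0 = 1 (operand is 0)
((x ∧ x) → ¬((x ∨ ¬x) → (¬x ∧ x))): 0.49 ≤ 1, so result = 1
¬y: Gödel ¬ of 0.87 = 0 (operand ≠ 0)
(((x ∧ x) → ¬((x ∨ ¬x) → (¬x ∧ x))) ∧ ¬y) = min(1, 0) = 0
((((x ∧ x) → ¬((x ∨ ¬x) → (¬x ∧ x))) ∧ ¬y) ∧ x) = min(0, 0.49) = 0
(((((x ∧ x) → ¬((x ∨ ¬x) → (¬x ∧ x))) ∧ ¬y) ∧ x) ∨ x) = max(0, 0.49) = 0.49

0.49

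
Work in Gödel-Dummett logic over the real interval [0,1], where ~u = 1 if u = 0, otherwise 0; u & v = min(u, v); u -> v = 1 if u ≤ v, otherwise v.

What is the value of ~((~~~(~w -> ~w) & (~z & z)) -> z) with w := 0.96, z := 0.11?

~w: Gödel ¬ of 0.96 = 0 (operand ≠ 0)
~w: Gödel ¬ of 0.96 = 0 (operand ≠ 0)
(~w -> ~w): 0 ≤ 0, so result = 1
~(~w -> ~w): Gödel ¬ of 1 = 0 (operand ≠ 0)
~~(~w -> ~w): Gödel ¬ of 0 = 1 (operand is 0)
~~~(~w -> ~w): Gödel ¬ of 1 = 0 (operand ≠ 0)
~z: Gödel ¬ of 0.11 = 0 (operand ≠ 0)
(~z & z) = min(0, 0.11) = 0
(~~~(~w -> ~w) & (~z & z)) = min(0, 0) = 0
((~~~(~w -> ~w) & (~z & z)) -> z): 0 ≤ 0.11, so result = 1
~((~~~(~w -> ~w) & (~z & z)) -> z): Gödel ¬ of 1 = 0 (operand ≠ 0)

0.00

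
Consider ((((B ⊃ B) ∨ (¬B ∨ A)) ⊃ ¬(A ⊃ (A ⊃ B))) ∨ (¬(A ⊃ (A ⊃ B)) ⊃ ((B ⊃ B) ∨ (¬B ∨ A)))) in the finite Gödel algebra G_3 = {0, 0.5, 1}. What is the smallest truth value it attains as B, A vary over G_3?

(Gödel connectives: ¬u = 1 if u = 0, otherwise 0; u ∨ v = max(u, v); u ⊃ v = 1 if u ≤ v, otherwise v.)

1.00

Every assignment gives 1. For instance at B = 0, A = 0:
  (B ⊃ B): 0 ≤ 0, so result = 1
  ¬B: Gödel ¬ of 0 = 1 (operand is 0)
  (¬B ∨ A) = max(1, 0) = 1
  ((B ⊃ B) ∨ (¬B ∨ A)) = max(1, 1) = 1
  (A ⊃ B): 0 ≤ 0, so result = 1
  (A ⊃ (A ⊃ B)): 0 ≤ 1, so result = 1
  ¬(A ⊃ (A ⊃ B)): Gödel ¬ of 1 = 0 (operand ≠ 0)
  (((B ⊃ B) ∨ (¬B ∨ A)) ⊃ ¬(A ⊃ (A ⊃ B))): 1 > 0, so result = 0
  (A ⊃ B): 0 ≤ 0, so result = 1
  (A ⊃ (A ⊃ B)): 0 ≤ 1, so result = 1
  ¬(A ⊃ (A ⊃ B)): Gödel ¬ of 1 = 0 (operand ≠ 0)
  (B ⊃ B): 0 ≤ 0, so result = 1
  ¬B: Gödel ¬ of 0 = 1 (operand is 0)
  (¬B ∨ A) = max(1, 0) = 1
  ((B ⊃ B) ∨ (¬B ∨ A)) = max(1, 1) = 1
  (¬(A ⊃ (A ⊃ B)) ⊃ ((B ⊃ B) ∨ (¬B ∨ A))): 0 ≤ 1, so result = 1
  ((((B ⊃ B) ∨ (¬B ∨ A)) ⊃ ¬(A ⊃ (A ⊃ B))) ∨ (¬(A ⊃ (A ⊃ B)) ⊃ ((B ⊃ B) ∨ (¬B ∨ A)))) = max(0, 1) = 1
All 9 assignments give value 1 — the formula is a G_3-tautology.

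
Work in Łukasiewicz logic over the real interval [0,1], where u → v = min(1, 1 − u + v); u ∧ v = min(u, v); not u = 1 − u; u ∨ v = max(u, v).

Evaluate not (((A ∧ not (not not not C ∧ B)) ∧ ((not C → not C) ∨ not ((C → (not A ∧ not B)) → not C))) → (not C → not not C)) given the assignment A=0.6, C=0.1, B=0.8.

0.00

not C: Łukasiewicz ¬ gives 1 − 0.1 = 0.9
not not C: Łukasiewicz ¬ gives 1 − 0.9 = 0.1
not not not C: Łukasiewicz ¬ gives 1 − 0.1 = 0.9
(not not not C ∧ B) = min(0.9, 0.8) = 0.8
not (not not not C ∧ B): Łukasiewicz ¬ gives 1 − 0.8 = 0.2
(A ∧ not (not not not C ∧ B)) = min(0.6, 0.2) = 0.2
not C: Łukasiewicz ¬ gives 1 − 0.1 = 0.9
not C: Łukasiewicz ¬ gives 1 − 0.1 = 0.9
(not C → not C): min(1, 1 − 0.9 + 0.9) = 1
not A: Łukasiewicz ¬ gives 1 − 0.6 = 0.4
not B: Łukasiewicz ¬ gives 1 − 0.8 = 0.2
(not A ∧ not B) = min(0.4, 0.2) = 0.2
(C → (not A ∧ not B)): min(1, 1 − 0.1 + 0.2) = 1
not C: Łukasiewicz ¬ gives 1 − 0.1 = 0.9
((C → (not A ∧ not B)) → not C): min(1, 1 − 1 + 0.9) = 0.9
not ((C → (not A ∧ not B)) → not C): Łukasiewicz ¬ gives 1 − 0.9 = 0.1
((not C → not C) ∨ not ((C → (not A ∧ not B)) → not C)) = max(1, 0.1) = 1
((A ∧ not (not not not C ∧ B)) ∧ ((not C → not C) ∨ not ((C → (not A ∧ not B)) → not C))) = min(0.2, 1) = 0.2
not C: Łukasiewicz ¬ gives 1 − 0.1 = 0.9
not C: Łukasiewicz ¬ gives 1 − 0.1 = 0.9
not not C: Łukasiewicz ¬ gives 1 − 0.9 = 0.1
(not C → not not C): min(1, 1 − 0.9 + 0.1) = 0.2
(((A ∧ not (not not not C ∧ B)) ∧ ((not C → not C) ∨ not ((C → (not A ∧ not B)) → not C))) → (not C → not not C)): min(1, 1 − 0.2 + 0.2) = 1
not (((A ∧ not (not not not C ∧ B)) ∧ ((not C → not C) ∨ not ((C → (not A ∧ not B)) → not C))) → (not C → not not C)): Łukasiewicz ¬ gives 1 − 1 = 0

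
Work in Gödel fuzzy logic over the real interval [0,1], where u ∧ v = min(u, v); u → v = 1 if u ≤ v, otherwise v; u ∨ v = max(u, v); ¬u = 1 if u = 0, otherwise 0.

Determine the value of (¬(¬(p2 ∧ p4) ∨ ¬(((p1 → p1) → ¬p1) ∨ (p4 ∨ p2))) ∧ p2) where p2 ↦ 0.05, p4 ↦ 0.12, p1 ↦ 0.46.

0.05

(p2 ∧ p4) = min(0.05, 0.12) = 0.05
¬(p2 ∧ p4): Gödel ¬ of 0.05 = 0 (operand ≠ 0)
(p1 → p1): 0.46 ≤ 0.46, so result = 1
¬p1: Gödel ¬ of 0.46 = 0 (operand ≠ 0)
((p1 → p1) → ¬p1): 1 > 0, so result = 0
(p4 ∨ p2) = max(0.12, 0.05) = 0.12
(((p1 → p1) → ¬p1) ∨ (p4 ∨ p2)) = max(0, 0.12) = 0.12
¬(((p1 → p1) → ¬p1) ∨ (p4 ∨ p2)): Gödel ¬ of 0.12 = 0 (operand ≠ 0)
(¬(p2 ∧ p4) ∨ ¬(((p1 → p1) → ¬p1) ∨ (p4 ∨ p2))) = max(0, 0) = 0
¬(¬(p2 ∧ p4) ∨ ¬(((p1 → p1) → ¬p1) ∨ (p4 ∨ p2))): Gödel ¬ of 0 = 1 (operand is 0)
(¬(¬(p2 ∧ p4) ∨ ¬(((p1 → p1) → ¬p1) ∨ (p4 ∨ p2))) ∧ p2) = min(1, 0.05) = 0.05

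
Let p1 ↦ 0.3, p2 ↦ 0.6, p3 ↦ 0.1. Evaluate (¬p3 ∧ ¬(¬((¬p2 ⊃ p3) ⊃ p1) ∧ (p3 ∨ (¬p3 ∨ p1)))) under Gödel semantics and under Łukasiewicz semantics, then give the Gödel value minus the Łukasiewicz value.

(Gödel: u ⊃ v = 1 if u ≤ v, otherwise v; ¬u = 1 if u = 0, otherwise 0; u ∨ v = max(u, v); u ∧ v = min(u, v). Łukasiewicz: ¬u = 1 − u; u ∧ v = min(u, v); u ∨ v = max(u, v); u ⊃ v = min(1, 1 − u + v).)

Gödel evaluation:
  ¬p3: Gödel ¬ of 0.1 = 0 (operand ≠ 0)
  ¬p2: Gödel ¬ of 0.6 = 0 (operand ≠ 0)
  (¬p2 ⊃ p3): 0 ≤ 0.1, so result = 1
  ((¬p2 ⊃ p3) ⊃ p1): 1 > 0.3, so result = 0.3
  ¬((¬p2 ⊃ p3) ⊃ p1): Gödel ¬ of 0.3 = 0 (operand ≠ 0)
  ¬p3: Gödel ¬ of 0.1 = 0 (operand ≠ 0)
  (¬p3 ∨ p1) = max(0, 0.3) = 0.3
  (p3 ∨ (¬p3 ∨ p1)) = max(0.1, 0.3) = 0.3
  (¬((¬p2 ⊃ p3) ⊃ p1) ∧ (p3 ∨ (¬p3 ∨ p1))) = min(0, 0.3) = 0
  ¬(¬((¬p2 ⊃ p3) ⊃ p1) ∧ (p3 ∨ (¬p3 ∨ p1))): Gödel ¬ of 0 = 1 (operand is 0)
  (¬p3 ∧ ¬(¬((¬p2 ⊃ p3) ⊃ p1) ∧ (p3 ∨ (¬p3 ∨ p1)))) = min(0, 1) = 0
  Gödel value = 0
Łukasiewicz evaluation:
  ¬p3: Łukasiewicz ¬ gives 1 − 0.1 = 0.9
  ¬p2: Łukasiewicz ¬ gives 1 − 0.6 = 0.4
  (¬p2 ⊃ p3): min(1, 1 − 0.4 + 0.1) = 0.7
  ((¬p2 ⊃ p3) ⊃ p1): min(1, 1 − 0.7 + 0.3) = 0.6
  ¬((¬p2 ⊃ p3) ⊃ p1): Łukasiewicz ¬ gives 1 − 0.6 = 0.4
  ¬p3: Łukasiewicz ¬ gives 1 − 0.1 = 0.9
  (¬p3 ∨ p1) = max(0.9, 0.3) = 0.9
  (p3 ∨ (¬p3 ∨ p1)) = max(0.1, 0.9) = 0.9
  (¬((¬p2 ⊃ p3) ⊃ p1) ∧ (p3 ∨ (¬p3 ∨ p1))) = min(0.4, 0.9) = 0.4
  ¬(¬((¬p2 ⊃ p3) ⊃ p1) ∧ (p3 ∨ (¬p3 ∨ p1))): Łukasiewicz ¬ gives 1 − 0.4 = 0.6
  (¬p3 ∧ ¬(¬((¬p2 ⊃ p3) ⊃ p1) ∧ (p3 ∨ (¬p3 ∨ p1)))) = min(0.9, 0.6) = 0.6
  Łukasiewicz value = 0.6
Difference: 0 − 0.6 = -0.60

-0.60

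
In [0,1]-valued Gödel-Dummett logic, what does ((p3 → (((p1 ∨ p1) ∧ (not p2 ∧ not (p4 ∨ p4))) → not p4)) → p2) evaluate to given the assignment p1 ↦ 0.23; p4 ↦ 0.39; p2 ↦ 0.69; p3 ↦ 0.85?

0.69

(p1 ∨ p1) = max(0.23, 0.23) = 0.23
not p2: Gödel ¬ of 0.69 = 0 (operand ≠ 0)
(p4 ∨ p4) = max(0.39, 0.39) = 0.39
not (p4 ∨ p4): Gödel ¬ of 0.39 = 0 (operand ≠ 0)
(not p2 ∧ not (p4 ∨ p4)) = min(0, 0) = 0
((p1 ∨ p1) ∧ (not p2 ∧ not (p4 ∨ p4))) = min(0.23, 0) = 0
not p4: Gödel ¬ of 0.39 = 0 (operand ≠ 0)
(((p1 ∨ p1) ∧ (not p2 ∧ not (p4 ∨ p4))) → not p4): 0 ≤ 0, so result = 1
(p3 → (((p1 ∨ p1) ∧ (not p2 ∧ not (p4 ∨ p4))) → not p4)): 0.85 ≤ 1, so result = 1
((p3 → (((p1 ∨ p1) ∧ (not p2 ∧ not (p4 ∨ p4))) → not p4)) → p2): 1 > 0.69, so result = 0.69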